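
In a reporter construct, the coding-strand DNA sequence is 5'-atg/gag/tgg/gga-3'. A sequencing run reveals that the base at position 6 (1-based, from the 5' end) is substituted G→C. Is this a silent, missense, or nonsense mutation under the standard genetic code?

Position 6 falls in codon 2: GAG → Glu.
After the substitution the codon is GAC → Asp.
Glu ≠ Asp, so this is a missense mutation.

missense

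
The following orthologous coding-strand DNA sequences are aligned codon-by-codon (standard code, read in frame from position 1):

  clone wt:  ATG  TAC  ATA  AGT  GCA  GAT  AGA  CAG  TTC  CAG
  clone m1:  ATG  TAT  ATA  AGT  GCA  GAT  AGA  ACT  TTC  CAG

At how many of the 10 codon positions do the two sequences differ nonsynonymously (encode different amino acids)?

Codon 1: ATG Met / ATG Met — identical.
Codon 2: TAC Tyr / TAT Tyr — synonymous.
Codon 3: ATA Ile / ATA Ile — identical.
Codon 4: AGT Ser / AGT Ser — identical.
Codon 5: GCA Ala / GCA Ala — identical.
Codon 6: GAT Asp / GAT Asp — identical.
Codon 7: AGA Arg / AGA Arg — identical.
Codon 8: CAG Gln / ACT Thr — nonsynonymous.
Codon 9: TTC Phe / TTC Phe — identical.
Codon 10: CAG Gln / CAG Gln — identical.
Nonsynonymous differences: 1.

1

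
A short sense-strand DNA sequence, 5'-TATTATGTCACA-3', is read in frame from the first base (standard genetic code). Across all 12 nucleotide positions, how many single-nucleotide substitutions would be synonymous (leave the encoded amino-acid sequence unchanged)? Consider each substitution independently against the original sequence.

Codon 1 (TAT, Tyr): 1 synonymous substitution.
Codon 2 (TAT, Tyr): 1 synonymous substitution.
Codon 3 (GTC, Val): 3 synonymous substitutions.
Codon 4 (ACA, Thr): 3 synonymous substitutions.
Total: 1 + 1 + 3 + 3 = 8.

8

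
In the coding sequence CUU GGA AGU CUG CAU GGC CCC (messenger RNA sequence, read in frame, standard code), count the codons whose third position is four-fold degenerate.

Codon 1 CUU (Leu): third position 4-fold.
Codon 2 GGA (Gly): third position 4-fold.
Codon 3 AGU (Ser): third position 2-fold.
Codon 4 CUG (Leu): third position 4-fold.
Codon 5 CAU (His): third position 2-fold.
Codon 6 GGC (Gly): third position 4-fold.
Codon 7 CCC (Pro): third position 4-fold.
Four-fold degenerate third positions: 5.

5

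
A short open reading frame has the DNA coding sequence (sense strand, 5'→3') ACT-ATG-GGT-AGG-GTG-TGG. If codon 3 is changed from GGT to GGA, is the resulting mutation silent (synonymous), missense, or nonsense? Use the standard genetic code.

silent

Position 9 falls in codon 3: GGT → Gly.
After the substitution the codon is GGA → Gly.
Both encode Gly, so the change is synonymous.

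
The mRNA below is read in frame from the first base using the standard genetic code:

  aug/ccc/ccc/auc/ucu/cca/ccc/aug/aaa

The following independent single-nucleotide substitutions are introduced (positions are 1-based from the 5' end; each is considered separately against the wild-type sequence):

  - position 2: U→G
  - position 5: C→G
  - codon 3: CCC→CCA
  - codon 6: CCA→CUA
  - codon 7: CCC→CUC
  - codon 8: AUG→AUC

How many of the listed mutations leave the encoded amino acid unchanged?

Codon 1: AUG (Met) → AGG (Arg) — missense.
Codon 2: CCC (Pro) → CGC (Arg) — missense.
Codon 3: CCC (Pro) → CCA (Pro) — synonymous.
Codon 6: CCA (Pro) → CUA (Leu) — missense.
Codon 7: CCC (Pro) → CUC (Leu) — missense.
Codon 8: AUG (Met) → AUC (Ile) — missense.
Synonymous: 1 of 6.

1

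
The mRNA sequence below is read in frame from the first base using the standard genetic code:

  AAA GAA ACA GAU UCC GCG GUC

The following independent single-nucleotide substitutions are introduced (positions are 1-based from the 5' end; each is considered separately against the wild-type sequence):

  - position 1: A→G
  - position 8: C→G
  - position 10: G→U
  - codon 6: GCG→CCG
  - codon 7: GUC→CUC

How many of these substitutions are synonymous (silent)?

Codon 1: AAA (Lys) → GAA (Glu) — missense.
Codon 3: ACA (Thr) → AGA (Arg) — missense.
Codon 4: GAU (Asp) → UAU (Tyr) — missense.
Codon 6: GCG (Ala) → CCG (Pro) — missense.
Codon 7: GUC (Val) → CUC (Leu) — missense.
Synonymous: 0 of 5.

0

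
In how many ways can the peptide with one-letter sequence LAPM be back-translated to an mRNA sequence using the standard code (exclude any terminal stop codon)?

96

Leu: 6 codons.
Ala: 4 codons.
Pro: 4 codons.
Met: 1 codon.
6 × 4 × 4 × 1 = 96.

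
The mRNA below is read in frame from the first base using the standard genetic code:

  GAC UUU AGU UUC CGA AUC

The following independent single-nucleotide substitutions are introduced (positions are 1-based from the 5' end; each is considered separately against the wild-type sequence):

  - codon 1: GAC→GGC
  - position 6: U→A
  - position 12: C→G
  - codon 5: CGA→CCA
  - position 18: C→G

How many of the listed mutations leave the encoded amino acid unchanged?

0

Codon 1: GAC (Asp) → GGC (Gly) — missense.
Codon 2: UUU (Phe) → UUA (Leu) — missense.
Codon 4: UUC (Phe) → UUG (Leu) — missense.
Codon 5: CGA (Arg) → CCA (Pro) — missense.
Codon 6: AUC (Ile) → AUG (Met) — missense.
Synonymous: 0 of 5.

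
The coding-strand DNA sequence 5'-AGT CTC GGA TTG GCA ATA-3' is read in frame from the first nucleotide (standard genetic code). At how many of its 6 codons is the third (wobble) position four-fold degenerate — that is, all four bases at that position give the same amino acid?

3

Codon 1 AGT (Ser): third position 2-fold.
Codon 2 CTC (Leu): third position 4-fold.
Codon 3 GGA (Gly): third position 4-fold.
Codon 4 TTG (Leu): third position 2-fold.
Codon 5 GCA (Ala): third position 4-fold.
Codon 6 ATA (Ile): third position 3-fold.
Four-fold degenerate third positions: 3.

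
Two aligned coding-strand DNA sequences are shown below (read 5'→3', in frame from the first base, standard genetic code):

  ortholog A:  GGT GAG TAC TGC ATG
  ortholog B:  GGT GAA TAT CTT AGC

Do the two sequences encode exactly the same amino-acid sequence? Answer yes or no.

no

Codon 1: GGT Gly / GGT Gly — identical.
Codon 2: GAG Glu / GAA Glu — synonymous.
Codon 3: TAC Tyr / TAT Tyr — synonymous.
Codon 4: TGC Cys / CTT Leu — nonsynonymous.
Codon 5: ATG Met / AGC Ser — nonsynonymous.
Nonsynonymous differences: 2 → different protein.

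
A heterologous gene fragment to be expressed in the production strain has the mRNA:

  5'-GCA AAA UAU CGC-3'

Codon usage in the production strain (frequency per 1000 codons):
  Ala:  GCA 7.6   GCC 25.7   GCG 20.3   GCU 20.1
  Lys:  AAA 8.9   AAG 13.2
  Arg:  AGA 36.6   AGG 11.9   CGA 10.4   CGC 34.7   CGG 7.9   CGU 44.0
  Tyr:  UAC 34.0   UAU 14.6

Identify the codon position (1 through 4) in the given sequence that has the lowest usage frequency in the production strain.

1

Codon 1 GCA (Ala): 7.6 per 1000.
Codon 2 AAA (Lys): 8.9 per 1000.
Codon 3 UAU (Tyr): 14.6 per 1000.
Codon 4 CGC (Arg): 34.7 per 1000.
Lowest frequency is 7.6 at codon 1.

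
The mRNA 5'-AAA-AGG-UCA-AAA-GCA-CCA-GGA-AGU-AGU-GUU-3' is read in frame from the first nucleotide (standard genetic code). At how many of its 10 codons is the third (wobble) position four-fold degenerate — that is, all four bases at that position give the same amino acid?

5

Codon 1 AAA (Lys): third position 2-fold.
Codon 2 AGG (Arg): third position 2-fold.
Codon 3 UCA (Ser): third position 4-fold.
Codon 4 AAA (Lys): third position 2-fold.
Codon 5 GCA (Ala): third position 4-fold.
Codon 6 CCA (Pro): third position 4-fold.
Codon 7 GGA (Gly): third position 4-fold.
Codon 8 AGU (Ser): third position 2-fold.
Codon 9 AGU (Ser): third position 2-fold.
Codon 10 GUU (Val): third position 4-fold.
Four-fold degenerate third positions: 5.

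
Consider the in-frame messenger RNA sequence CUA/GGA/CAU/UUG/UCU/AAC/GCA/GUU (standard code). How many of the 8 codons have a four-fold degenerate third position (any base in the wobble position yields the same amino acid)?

5

Codon 1 CUA (Leu): third position 4-fold.
Codon 2 GGA (Gly): third position 4-fold.
Codon 3 CAU (His): third position 2-fold.
Codon 4 UUG (Leu): third position 2-fold.
Codon 5 UCU (Ser): third position 4-fold.
Codon 6 AAC (Asn): third position 2-fold.
Codon 7 GCA (Ala): third position 4-fold.
Codon 8 GUU (Val): third position 4-fold.
Four-fold degenerate third positions: 5.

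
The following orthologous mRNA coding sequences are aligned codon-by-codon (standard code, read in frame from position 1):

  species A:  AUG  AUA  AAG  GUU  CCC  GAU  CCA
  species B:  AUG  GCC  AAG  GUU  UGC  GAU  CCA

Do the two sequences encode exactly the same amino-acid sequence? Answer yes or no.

no

Codon 1: AUG Met / AUG Met — identical.
Codon 2: AUA Ile / GCC Ala — nonsynonymous.
Codon 3: AAG Lys / AAG Lys — identical.
Codon 4: GUU Val / GUU Val — identical.
Codon 5: CCC Pro / UGC Cys — nonsynonymous.
Codon 6: GAU Asp / GAU Asp — identical.
Codon 7: CCA Pro / CCA Pro — identical.
Nonsynonymous differences: 2 → different protein.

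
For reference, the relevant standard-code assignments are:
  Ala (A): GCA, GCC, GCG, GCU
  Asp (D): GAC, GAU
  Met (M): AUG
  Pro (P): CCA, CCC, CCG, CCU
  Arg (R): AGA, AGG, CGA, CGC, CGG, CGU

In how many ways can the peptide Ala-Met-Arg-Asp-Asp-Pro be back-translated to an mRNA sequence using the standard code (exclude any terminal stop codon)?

Ala: 4 codons.
Met: 1 codon.
Arg: 6 codons.
Asp: 2 codons.
Asp: 2 codons.
Pro: 4 codons.
4 × 1 × 6 × 2 × 2 × 4 = 384.

384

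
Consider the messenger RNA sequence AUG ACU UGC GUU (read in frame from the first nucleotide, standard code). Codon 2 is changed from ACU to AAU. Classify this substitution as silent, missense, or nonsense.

missense

Position 5 falls in codon 2: ACU → Thr.
After the substitution the codon is AAU → Asn.
Thr ≠ Asn, so this is a missense mutation.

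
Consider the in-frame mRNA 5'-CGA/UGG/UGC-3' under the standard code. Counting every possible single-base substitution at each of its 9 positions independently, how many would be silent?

Codon 1 (CGA, Arg): 4 synonymous substitutions.
Codon 2 (UGG, Trp): 0 synonymous substitutions.
Codon 3 (UGC, Cys): 1 synonymous substitution.
Total: 4 + 0 + 1 = 5.

5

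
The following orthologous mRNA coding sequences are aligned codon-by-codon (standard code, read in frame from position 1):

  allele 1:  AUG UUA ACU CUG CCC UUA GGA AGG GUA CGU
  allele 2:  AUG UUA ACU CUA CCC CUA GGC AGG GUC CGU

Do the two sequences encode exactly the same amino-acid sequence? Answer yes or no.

yes

Codon 1: AUG Met / AUG Met — identical.
Codon 2: UUA Leu / UUA Leu — identical.
Codon 3: ACU Thr / ACU Thr — identical.
Codon 4: CUG Leu / CUA Leu — synonymous.
Codon 5: CCC Pro / CCC Pro — identical.
Codon 6: UUA Leu / CUA Leu — synonymous.
Codon 7: GGA Gly / GGC Gly — synonymous.
Codon 8: AGG Arg / AGG Arg — identical.
Codon 9: GUA Val / GUC Val — synonymous.
Codon 10: CGU Arg / CGU Arg — identical.
Nonsynonymous differences: 0 → same protein.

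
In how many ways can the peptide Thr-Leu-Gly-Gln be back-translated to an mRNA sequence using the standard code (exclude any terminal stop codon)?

Thr: 4 codons.
Leu: 6 codons.
Gly: 4 codons.
Gln: 2 codons.
4 × 6 × 4 × 2 = 192.

192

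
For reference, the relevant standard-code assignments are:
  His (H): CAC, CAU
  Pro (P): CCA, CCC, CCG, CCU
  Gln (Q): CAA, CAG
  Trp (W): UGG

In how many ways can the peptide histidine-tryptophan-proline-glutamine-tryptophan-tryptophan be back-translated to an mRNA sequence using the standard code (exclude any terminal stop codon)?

His: 2 codons.
Trp: 1 codon.
Pro: 4 codons.
Gln: 2 codons.
Trp: 1 codon.
Trp: 1 codon.
2 × 1 × 4 × 2 × 1 × 1 = 16.

16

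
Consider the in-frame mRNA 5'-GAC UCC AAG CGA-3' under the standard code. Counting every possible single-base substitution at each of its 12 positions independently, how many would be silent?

9

Codon 1 (GAC, Asp): 1 synonymous substitution.
Codon 2 (UCC, Ser): 3 synonymous substitutions.
Codon 3 (AAG, Lys): 1 synonymous substitution.
Codon 4 (CGA, Arg): 4 synonymous substitutions.
Total: 1 + 3 + 1 + 4 = 9.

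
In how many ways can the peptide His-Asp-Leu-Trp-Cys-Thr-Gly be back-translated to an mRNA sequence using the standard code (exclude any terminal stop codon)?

His: 2 codons.
Asp: 2 codons.
Leu: 6 codons.
Trp: 1 codon.
Cys: 2 codons.
Thr: 4 codons.
Gly: 4 codons.
2 × 2 × 6 × 1 × 2 × 4 × 4 = 768.

768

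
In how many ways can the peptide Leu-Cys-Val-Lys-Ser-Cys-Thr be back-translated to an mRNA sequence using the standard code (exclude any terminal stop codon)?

4608

Leu: 6 codons.
Cys: 2 codons.
Val: 4 codons.
Lys: 2 codons.
Ser: 6 codons.
Cys: 2 codons.
Thr: 4 codons.
6 × 2 × 4 × 2 × 6 × 2 × 4 = 4608.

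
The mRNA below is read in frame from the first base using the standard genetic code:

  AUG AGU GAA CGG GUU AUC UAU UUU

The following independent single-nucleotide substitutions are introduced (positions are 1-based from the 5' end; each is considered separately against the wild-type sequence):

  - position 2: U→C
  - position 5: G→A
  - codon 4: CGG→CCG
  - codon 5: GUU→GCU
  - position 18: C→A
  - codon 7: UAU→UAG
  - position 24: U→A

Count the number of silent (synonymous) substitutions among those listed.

Codon 1: AUG (Met) → ACG (Thr) — missense.
Codon 2: AGU (Ser) → AAU (Asn) — missense.
Codon 4: CGG (Arg) → CCG (Pro) — missense.
Codon 5: GUU (Val) → GCU (Ala) — missense.
Codon 6: AUC (Ile) → AUA (Ile) — synonymous.
Codon 7: UAU (Tyr) → UAG (Stop) — nonsense.
Codon 8: UUU (Phe) → UUA (Leu) — missense.
Synonymous: 1 of 7.

1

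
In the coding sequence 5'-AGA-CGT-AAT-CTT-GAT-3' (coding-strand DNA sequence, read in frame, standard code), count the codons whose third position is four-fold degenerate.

2

Codon 1 AGA (Arg): third position 2-fold.
Codon 2 CGT (Arg): third position 4-fold.
Codon 3 AAT (Asn): third position 2-fold.
Codon 4 CTT (Leu): third position 4-fold.
Codon 5 GAT (Asp): third position 2-fold.
Four-fold degenerate third positions: 2.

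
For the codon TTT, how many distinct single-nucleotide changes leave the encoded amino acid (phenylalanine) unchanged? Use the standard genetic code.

1

Position 1: none → 0 synonymous.
Position 2: none → 0 synonymous.
Position 3: TTC → 1 synonymous.
Total: 0 + 0 + 1 = 1.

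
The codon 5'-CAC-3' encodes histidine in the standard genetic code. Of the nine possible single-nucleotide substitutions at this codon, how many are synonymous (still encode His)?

Position 1: none → 0 synonymous.
Position 2: none → 0 synonymous.
Position 3: CAT → 1 synonymous.
Total: 0 + 0 + 1 = 1.

1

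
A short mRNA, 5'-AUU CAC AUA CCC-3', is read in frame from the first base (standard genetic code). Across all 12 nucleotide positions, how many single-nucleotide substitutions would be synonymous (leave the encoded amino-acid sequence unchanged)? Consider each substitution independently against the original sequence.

Codon 1 (AUU, Ile): 2 synonymous substitutions.
Codon 2 (CAC, His): 1 synonymous substitution.
Codon 3 (AUA, Ile): 2 synonymous substitutions.
Codon 4 (CCC, Pro): 3 synonymous substitutions.
Total: 2 + 1 + 2 + 3 = 8.

8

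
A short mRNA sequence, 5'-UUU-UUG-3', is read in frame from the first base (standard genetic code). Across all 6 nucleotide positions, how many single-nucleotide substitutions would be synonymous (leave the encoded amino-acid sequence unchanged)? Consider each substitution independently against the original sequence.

Codon 1 (UUU, Phe): 1 synonymous substitution.
Codon 2 (UUG, Leu): 2 synonymous substitutions.
Total: 1 + 2 = 3.

3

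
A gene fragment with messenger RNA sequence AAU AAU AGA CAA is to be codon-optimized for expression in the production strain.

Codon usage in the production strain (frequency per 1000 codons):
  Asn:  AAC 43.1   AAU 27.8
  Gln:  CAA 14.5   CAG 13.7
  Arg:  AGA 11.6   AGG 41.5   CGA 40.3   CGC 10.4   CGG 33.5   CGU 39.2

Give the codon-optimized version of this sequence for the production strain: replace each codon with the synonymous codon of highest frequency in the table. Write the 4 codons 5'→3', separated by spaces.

AAC AAC AGG CAA

Codon 1 (Asn): best is AAC at 43.1.
Codon 2 (Asn): best is AAC at 43.1.
Codon 3 (Arg): best is AGG at 41.5.
Codon 4 (Gln): best is CAA at 14.5.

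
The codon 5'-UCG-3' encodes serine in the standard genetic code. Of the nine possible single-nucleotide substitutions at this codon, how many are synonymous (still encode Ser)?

Position 1: none → 0 synonymous.
Position 2: none → 0 synonymous.
Position 3: UCU, UCC, UCA → 3 synonymous.
Total: 0 + 0 + 3 = 3.

3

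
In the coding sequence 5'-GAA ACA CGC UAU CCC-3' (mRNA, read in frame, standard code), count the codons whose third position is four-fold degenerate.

Codon 1 GAA (Glu): third position 2-fold.
Codon 2 ACA (Thr): third position 4-fold.
Codon 3 CGC (Arg): third position 4-fold.
Codon 4 UAU (Tyr): third position 2-fold.
Codon 5 CCC (Pro): third position 4-fold.
Four-fold degenerate third positions: 3.

3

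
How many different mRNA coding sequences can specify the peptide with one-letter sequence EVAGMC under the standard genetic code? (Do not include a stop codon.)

Glu: 2 codons.
Val: 4 codons.
Ala: 4 codons.
Gly: 4 codons.
Met: 1 codon.
Cys: 2 codons.
2 × 4 × 4 × 4 × 1 × 2 = 256.

256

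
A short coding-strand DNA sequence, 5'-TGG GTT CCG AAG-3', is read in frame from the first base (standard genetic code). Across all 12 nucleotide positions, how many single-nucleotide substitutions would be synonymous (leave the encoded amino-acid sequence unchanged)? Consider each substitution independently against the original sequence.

7

Codon 1 (TGG, Trp): 0 synonymous substitutions.
Codon 2 (GTT, Val): 3 synonymous substitutions.
Codon 3 (CCG, Pro): 3 synonymous substitutions.
Codon 4 (AAG, Lys): 1 synonymous substitution.
Total: 0 + 3 + 3 + 1 = 7.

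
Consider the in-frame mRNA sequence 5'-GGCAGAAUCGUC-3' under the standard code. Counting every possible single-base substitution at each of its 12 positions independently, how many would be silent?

10

Codon 1 (GGC, Gly): 3 synonymous substitutions.
Codon 2 (AGA, Arg): 2 synonymous substitutions.
Codon 3 (AUC, Ile): 2 synonymous substitutions.
Codon 4 (GUC, Val): 3 synonymous substitutions.
Total: 3 + 2 + 2 + 3 = 10.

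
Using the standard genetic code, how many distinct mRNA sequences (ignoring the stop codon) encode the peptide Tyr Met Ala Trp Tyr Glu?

Tyr: 2 codons.
Met: 1 codon.
Ala: 4 codons.
Trp: 1 codon.
Tyr: 2 codons.
Glu: 2 codons.
2 × 1 × 4 × 1 × 2 × 2 = 32.

32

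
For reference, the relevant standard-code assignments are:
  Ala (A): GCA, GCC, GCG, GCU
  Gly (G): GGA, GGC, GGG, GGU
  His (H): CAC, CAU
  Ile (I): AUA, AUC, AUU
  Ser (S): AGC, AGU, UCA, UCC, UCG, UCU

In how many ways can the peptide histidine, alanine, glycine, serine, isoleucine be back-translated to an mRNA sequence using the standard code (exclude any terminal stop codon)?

576

His: 2 codons.
Ala: 4 codons.
Gly: 4 codons.
Ser: 6 codons.
Ile: 3 codons.
2 × 4 × 4 × 6 × 3 = 576.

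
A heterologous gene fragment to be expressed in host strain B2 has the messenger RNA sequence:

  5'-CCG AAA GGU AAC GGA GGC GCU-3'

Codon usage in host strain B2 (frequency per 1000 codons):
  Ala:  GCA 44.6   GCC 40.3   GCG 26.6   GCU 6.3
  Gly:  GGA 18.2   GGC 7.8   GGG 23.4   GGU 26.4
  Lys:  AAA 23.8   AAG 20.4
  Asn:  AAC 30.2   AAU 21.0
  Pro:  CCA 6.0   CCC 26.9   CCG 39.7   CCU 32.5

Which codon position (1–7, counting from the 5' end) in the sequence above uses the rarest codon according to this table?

7

Codon 1 CCG (Pro): 39.7 per 1000.
Codon 2 AAA (Lys): 23.8 per 1000.
Codon 3 GGU (Gly): 26.4 per 1000.
Codon 4 AAC (Asn): 30.2 per 1000.
Codon 5 GGA (Gly): 18.2 per 1000.
Codon 6 GGC (Gly): 7.8 per 1000.
Codon 7 GCU (Ala): 6.3 per 1000.
Lowest frequency is 6.3 at codon 7.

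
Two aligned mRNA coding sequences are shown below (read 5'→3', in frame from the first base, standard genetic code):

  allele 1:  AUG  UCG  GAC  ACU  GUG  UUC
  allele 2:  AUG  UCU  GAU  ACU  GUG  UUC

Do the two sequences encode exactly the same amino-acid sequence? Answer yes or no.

yes

Codon 1: AUG Met / AUG Met — identical.
Codon 2: UCG Ser / UCU Ser — synonymous.
Codon 3: GAC Asp / GAU Asp — synonymous.
Codon 4: ACU Thr / ACU Thr — identical.
Codon 5: GUG Val / GUG Val — identical.
Codon 6: UUC Phe / UUC Phe — identical.
Nonsynonymous differences: 0 → same protein.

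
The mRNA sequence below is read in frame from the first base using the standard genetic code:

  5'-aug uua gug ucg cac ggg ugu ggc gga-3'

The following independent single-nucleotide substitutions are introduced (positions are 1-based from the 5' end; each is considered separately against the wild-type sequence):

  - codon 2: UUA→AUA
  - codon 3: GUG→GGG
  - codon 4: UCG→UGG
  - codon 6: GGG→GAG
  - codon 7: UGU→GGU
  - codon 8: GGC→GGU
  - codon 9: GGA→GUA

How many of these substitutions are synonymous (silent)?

1

Codon 2: UUA (Leu) → AUA (Ile) — missense.
Codon 3: GUG (Val) → GGG (Gly) — missense.
Codon 4: UCG (Ser) → UGG (Trp) — missense.
Codon 6: GGG (Gly) → GAG (Glu) — missense.
Codon 7: UGU (Cys) → GGU (Gly) — missense.
Codon 8: GGC (Gly) → GGU (Gly) — synonymous.
Codon 9: GGA (Gly) → GUA (Val) — missense.
Synonymous: 1 of 7.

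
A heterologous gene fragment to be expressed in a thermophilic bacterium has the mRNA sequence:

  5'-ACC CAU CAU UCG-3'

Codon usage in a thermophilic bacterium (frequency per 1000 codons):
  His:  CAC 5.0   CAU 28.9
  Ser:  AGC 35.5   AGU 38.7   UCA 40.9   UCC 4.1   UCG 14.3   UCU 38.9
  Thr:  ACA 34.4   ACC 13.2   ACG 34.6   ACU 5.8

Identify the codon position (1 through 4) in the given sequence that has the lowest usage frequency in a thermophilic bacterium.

Codon 1 ACC (Thr): 13.2 per 1000.
Codon 2 CAU (His): 28.9 per 1000.
Codon 3 CAU (His): 28.9 per 1000.
Codon 4 UCG (Ser): 14.3 per 1000.
Lowest frequency is 13.2 at codon 1.

1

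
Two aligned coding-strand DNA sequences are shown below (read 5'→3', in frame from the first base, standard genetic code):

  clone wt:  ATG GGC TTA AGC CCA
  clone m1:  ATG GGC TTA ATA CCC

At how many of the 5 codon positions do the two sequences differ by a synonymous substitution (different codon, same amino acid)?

Codon 1: ATG Met / ATG Met — identical.
Codon 2: GGC Gly / GGC Gly — identical.
Codon 3: TTA Leu / TTA Leu — identical.
Codon 4: AGC Ser / ATA Ile — nonsynonymous.
Codon 5: CCA Pro / CCC Pro — synonymous.
Synonymous differences: 1.

1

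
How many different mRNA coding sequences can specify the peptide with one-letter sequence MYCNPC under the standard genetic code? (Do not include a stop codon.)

64

Met: 1 codon.
Tyr: 2 codons.
Cys: 2 codons.
Asn: 2 codons.
Pro: 4 codons.
Cys: 2 codons.
1 × 2 × 2 × 2 × 4 × 2 = 64.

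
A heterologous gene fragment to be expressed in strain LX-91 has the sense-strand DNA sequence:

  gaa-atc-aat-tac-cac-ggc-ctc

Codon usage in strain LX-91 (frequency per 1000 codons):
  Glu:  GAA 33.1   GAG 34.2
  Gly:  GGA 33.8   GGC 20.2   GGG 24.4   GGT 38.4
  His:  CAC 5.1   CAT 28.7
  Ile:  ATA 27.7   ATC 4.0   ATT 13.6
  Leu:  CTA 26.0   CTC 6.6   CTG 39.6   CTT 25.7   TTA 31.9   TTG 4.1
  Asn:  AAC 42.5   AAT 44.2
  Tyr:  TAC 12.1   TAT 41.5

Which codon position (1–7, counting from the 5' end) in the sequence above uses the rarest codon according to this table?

Codon 1 GAA (Glu): 33.1 per 1000.
Codon 2 ATC (Ile): 4.0 per 1000.
Codon 3 AAT (Asn): 44.2 per 1000.
Codon 4 TAC (Tyr): 12.1 per 1000.
Codon 5 CAC (His): 5.1 per 1000.
Codon 6 GGC (Gly): 20.2 per 1000.
Codon 7 CTC (Leu): 6.6 per 1000.
Lowest frequency is 4.0 at codon 2.

2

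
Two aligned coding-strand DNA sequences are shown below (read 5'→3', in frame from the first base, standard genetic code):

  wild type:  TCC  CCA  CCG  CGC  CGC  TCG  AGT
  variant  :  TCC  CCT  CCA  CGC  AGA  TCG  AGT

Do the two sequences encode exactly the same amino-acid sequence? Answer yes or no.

Codon 1: TCC Ser / TCC Ser — identical.
Codon 2: CCA Pro / CCT Pro — synonymous.
Codon 3: CCG Pro / CCA Pro — synonymous.
Codon 4: CGC Arg / CGC Arg — identical.
Codon 5: CGC Arg / AGA Arg — synonymous.
Codon 6: TCG Ser / TCG Ser — identical.
Codon 7: AGT Ser / AGT Ser — identical.
Nonsynonymous differences: 0 → same protein.

yes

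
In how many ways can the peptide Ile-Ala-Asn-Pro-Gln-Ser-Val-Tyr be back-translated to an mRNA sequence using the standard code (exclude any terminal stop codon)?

9216

Ile: 3 codons.
Ala: 4 codons.
Asn: 2 codons.
Pro: 4 codons.
Gln: 2 codons.
Ser: 6 codons.
Val: 4 codons.
Tyr: 2 codons.
3 × 4 × 2 × 4 × 2 × 6 × 4 × 2 = 9216.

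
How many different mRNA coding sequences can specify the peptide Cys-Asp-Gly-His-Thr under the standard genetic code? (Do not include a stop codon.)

128

Cys: 2 codons.
Asp: 2 codons.
Gly: 4 codons.
His: 2 codons.
Thr: 4 codons.
2 × 2 × 4 × 2 × 4 = 128.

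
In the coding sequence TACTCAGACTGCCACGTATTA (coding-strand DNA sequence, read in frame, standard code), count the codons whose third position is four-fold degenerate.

2

Codon 1 TAC (Tyr): third position 2-fold.
Codon 2 TCA (Ser): third position 4-fold.
Codon 3 GAC (Asp): third position 2-fold.
Codon 4 TGC (Cys): third position 2-fold.
Codon 5 CAC (His): third position 2-fold.
Codon 6 GTA (Val): third position 4-fold.
Codon 7 TTA (Leu): third position 2-fold.
Four-fold degenerate third positions: 2.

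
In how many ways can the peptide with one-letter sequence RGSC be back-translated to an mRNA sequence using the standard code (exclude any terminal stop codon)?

288

Arg: 6 codons.
Gly: 4 codons.
Ser: 6 codons.
Cys: 2 codons.
6 × 4 × 6 × 2 = 288.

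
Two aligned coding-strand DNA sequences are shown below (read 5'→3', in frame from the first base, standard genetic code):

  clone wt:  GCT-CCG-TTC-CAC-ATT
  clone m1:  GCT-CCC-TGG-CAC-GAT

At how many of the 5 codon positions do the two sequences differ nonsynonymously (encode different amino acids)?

2

Codon 1: GCT Ala / GCT Ala — identical.
Codon 2: CCG Pro / CCC Pro — synonymous.
Codon 3: TTC Phe / TGG Trp — nonsynonymous.
Codon 4: CAC His / CAC His — identical.
Codon 5: ATT Ile / GAT Asp — nonsynonymous.
Nonsynonymous differences: 2.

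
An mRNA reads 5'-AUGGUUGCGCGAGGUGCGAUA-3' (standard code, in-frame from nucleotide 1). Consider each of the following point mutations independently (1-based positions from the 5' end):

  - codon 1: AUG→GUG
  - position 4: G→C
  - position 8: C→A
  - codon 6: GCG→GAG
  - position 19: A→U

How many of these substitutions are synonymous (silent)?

Codon 1: AUG (Met) → GUG (Val) — missense.
Codon 2: GUU (Val) → CUU (Leu) — missense.
Codon 3: GCG (Ala) → GAG (Glu) — missense.
Codon 6: GCG (Ala) → GAG (Glu) — missense.
Codon 7: AUA (Ile) → UUA (Leu) — missense.
Synonymous: 0 of 5.

0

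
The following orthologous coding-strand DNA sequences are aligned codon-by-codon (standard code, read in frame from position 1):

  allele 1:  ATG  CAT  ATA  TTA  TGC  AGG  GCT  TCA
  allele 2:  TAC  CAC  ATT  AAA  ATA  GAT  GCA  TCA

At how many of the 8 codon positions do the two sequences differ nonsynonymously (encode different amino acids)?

Codon 1: ATG Met / TAC Tyr — nonsynonymous.
Codon 2: CAT His / CAC His — synonymous.
Codon 3: ATA Ile / ATT Ile — synonymous.
Codon 4: TTA Leu / AAA Lys — nonsynonymous.
Codon 5: TGC Cys / ATA Ile — nonsynonymous.
Codon 6: AGG Arg / GAT Asp — nonsynonymous.
Codon 7: GCT Ala / GCA Ala — synonymous.
Codon 8: TCA Ser / TCA Ser — identical.
Nonsynonymous differences: 4.

4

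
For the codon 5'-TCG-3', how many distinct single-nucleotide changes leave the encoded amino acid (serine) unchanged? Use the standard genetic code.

3

Position 1: none → 0 synonymous.
Position 2: none → 0 synonymous.
Position 3: TCT, TCC, TCA → 3 synonymous.
Total: 0 + 0 + 3 = 3.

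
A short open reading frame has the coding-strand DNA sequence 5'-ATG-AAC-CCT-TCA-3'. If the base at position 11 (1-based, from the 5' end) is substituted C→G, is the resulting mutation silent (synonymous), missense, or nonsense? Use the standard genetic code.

nonsense

Position 11 falls in codon 4: TCA → Ser.
After the substitution the codon is TGA → Stop.
The new codon is a stop codon, so this is a nonsense mutation.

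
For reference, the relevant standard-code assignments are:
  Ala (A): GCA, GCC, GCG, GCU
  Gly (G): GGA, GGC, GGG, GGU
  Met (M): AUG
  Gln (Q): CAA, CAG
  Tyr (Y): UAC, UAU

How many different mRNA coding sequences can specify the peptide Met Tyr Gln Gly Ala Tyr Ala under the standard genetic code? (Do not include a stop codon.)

Met: 1 codon.
Tyr: 2 codons.
Gln: 2 codons.
Gly: 4 codons.
Ala: 4 codons.
Tyr: 2 codons.
Ala: 4 codons.
1 × 2 × 2 × 4 × 4 × 2 × 4 = 512.

512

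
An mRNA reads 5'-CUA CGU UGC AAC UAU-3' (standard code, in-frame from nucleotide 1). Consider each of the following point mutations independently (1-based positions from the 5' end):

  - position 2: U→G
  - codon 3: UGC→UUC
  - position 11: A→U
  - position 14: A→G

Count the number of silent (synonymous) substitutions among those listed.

0

Codon 1: CUA (Leu) → CGA (Arg) — missense.
Codon 3: UGC (Cys) → UUC (Phe) — missense.
Codon 4: AAC (Asn) → AUC (Ile) — missense.
Codon 5: UAU (Tyr) → UGU (Cys) — missense.
Synonymous: 0 of 4.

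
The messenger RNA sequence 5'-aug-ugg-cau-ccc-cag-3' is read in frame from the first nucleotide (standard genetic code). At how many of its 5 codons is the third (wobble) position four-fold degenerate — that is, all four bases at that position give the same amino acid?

1

Codon 1 AUG (Met): third position 1-fold.
Codon 2 UGG (Trp): third position 1-fold.
Codon 3 CAU (His): third position 2-fold.
Codon 4 CCC (Pro): third position 4-fold.
Codon 5 CAG (Gln): third position 2-fold.
Four-fold degenerate third positions: 1.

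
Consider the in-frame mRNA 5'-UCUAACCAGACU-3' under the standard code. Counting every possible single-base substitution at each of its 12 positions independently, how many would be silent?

8

Codon 1 (UCU, Ser): 3 synonymous substitutions.
Codon 2 (AAC, Asn): 1 synonymous substitution.
Codon 3 (CAG, Gln): 1 synonymous substitution.
Codon 4 (ACU, Thr): 3 synonymous substitutions.
Total: 3 + 1 + 1 + 3 = 8.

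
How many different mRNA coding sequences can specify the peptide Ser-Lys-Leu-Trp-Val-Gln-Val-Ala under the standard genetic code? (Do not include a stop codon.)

9216

Ser: 6 codons.
Lys: 2 codons.
Leu: 6 codons.
Trp: 1 codon.
Val: 4 codons.
Gln: 2 codons.
Val: 4 codons.
Ala: 4 codons.
6 × 2 × 6 × 1 × 4 × 2 × 4 × 4 = 9216.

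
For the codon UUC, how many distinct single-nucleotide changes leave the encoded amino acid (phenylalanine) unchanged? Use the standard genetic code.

Position 1: none → 0 synonymous.
Position 2: none → 0 synonymous.
Position 3: UUU → 1 synonymous.
Total: 0 + 0 + 1 = 1.

1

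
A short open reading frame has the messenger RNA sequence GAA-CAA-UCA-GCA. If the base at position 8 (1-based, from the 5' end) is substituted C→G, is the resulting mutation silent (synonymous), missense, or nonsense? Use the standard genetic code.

Position 8 falls in codon 3: UCA → Ser.
After the substitution the codon is UGA → Stop.
The new codon is a stop codon, so this is a nonsense mutation.

nonsense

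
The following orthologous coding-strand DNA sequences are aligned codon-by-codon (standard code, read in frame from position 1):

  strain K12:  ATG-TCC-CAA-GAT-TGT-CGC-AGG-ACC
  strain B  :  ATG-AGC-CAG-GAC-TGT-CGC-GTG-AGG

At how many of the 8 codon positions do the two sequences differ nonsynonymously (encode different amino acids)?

2

Codon 1: ATG Met / ATG Met — identical.
Codon 2: TCC Ser / AGC Ser — synonymous.
Codon 3: CAA Gln / CAG Gln — synonymous.
Codon 4: GAT Asp / GAC Asp — synonymous.
Codon 5: TGT Cys / TGT Cys — identical.
Codon 6: CGC Arg / CGC Arg — identical.
Codon 7: AGG Arg / GTG Val — nonsynonymous.
Codon 8: ACC Thr / AGG Arg — nonsynonymous.
Nonsynonymous differences: 2.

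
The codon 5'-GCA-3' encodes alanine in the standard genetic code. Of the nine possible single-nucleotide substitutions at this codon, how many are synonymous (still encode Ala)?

3

Position 1: none → 0 synonymous.
Position 2: none → 0 synonymous.
Position 3: GCT, GCC, GCG → 3 synonymous.
Total: 0 + 0 + 3 = 3.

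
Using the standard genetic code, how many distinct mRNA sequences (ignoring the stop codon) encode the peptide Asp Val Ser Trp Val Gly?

768

Asp: 2 codons.
Val: 4 codons.
Ser: 6 codons.
Trp: 1 codon.
Val: 4 codons.
Gly: 4 codons.
2 × 4 × 6 × 1 × 4 × 4 = 768.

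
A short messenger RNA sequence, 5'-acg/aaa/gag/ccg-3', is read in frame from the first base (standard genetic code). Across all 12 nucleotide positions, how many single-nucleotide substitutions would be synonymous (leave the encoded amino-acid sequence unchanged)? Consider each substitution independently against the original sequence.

Codon 1 (ACG, Thr): 3 synonymous substitutions.
Codon 2 (AAA, Lys): 1 synonymous substitution.
Codon 3 (GAG, Glu): 1 synonymous substitution.
Codon 4 (CCG, Pro): 3 synonymous substitutions.
Total: 3 + 1 + 1 + 3 = 8.

8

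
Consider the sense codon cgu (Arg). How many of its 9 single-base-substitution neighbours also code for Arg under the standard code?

Position 1: none → 0 synonymous.
Position 2: none → 0 synonymous.
Position 3: CGC, CGA, CGG → 3 synonymous.
Total: 0 + 0 + 3 = 3.

3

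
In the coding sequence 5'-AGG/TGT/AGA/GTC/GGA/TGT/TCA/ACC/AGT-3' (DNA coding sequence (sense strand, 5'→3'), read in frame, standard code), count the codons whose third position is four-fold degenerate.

Codon 1 AGG (Arg): third position 2-fold.
Codon 2 TGT (Cys): third position 2-fold.
Codon 3 AGA (Arg): third position 2-fold.
Codon 4 GTC (Val): third position 4-fold.
Codon 5 GGA (Gly): third position 4-fold.
Codon 6 TGT (Cys): third position 2-fold.
Codon 7 TCA (Ser): third position 4-fold.
Codon 8 ACC (Thr): third position 4-fold.
Codon 9 AGT (Ser): third position 2-fold.
Four-fold degenerate third positions: 4.

4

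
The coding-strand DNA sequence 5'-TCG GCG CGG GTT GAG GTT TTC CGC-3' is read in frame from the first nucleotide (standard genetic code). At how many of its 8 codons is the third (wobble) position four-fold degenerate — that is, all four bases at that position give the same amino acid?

Codon 1 TCG (Ser): third position 4-fold.
Codon 2 GCG (Ala): third position 4-fold.
Codon 3 CGG (Arg): third position 4-fold.
Codon 4 GTT (Val): third position 4-fold.
Codon 5 GAG (Glu): third position 2-fold.
Codon 6 GTT (Val): third position 4-fold.
Codon 7 TTC (Phe): third position 2-fold.
Codon 8 CGC (Arg): third position 4-fold.
Four-fold degenerate third positions: 6.

6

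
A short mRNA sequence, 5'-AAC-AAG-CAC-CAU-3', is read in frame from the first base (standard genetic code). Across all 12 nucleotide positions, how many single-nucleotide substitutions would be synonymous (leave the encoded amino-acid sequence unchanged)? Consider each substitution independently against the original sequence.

Codon 1 (AAC, Asn): 1 synonymous substitution.
Codon 2 (AAG, Lys): 1 synonymous substitution.
Codon 3 (CAC, His): 1 synonymous substitution.
Codon 4 (CAU, His): 1 synonymous substitution.
Total: 1 + 1 + 1 + 1 = 4.

4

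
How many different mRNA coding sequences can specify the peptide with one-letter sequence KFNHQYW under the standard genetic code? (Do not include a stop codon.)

Lys: 2 codons.
Phe: 2 codons.
Asn: 2 codons.
His: 2 codons.
Gln: 2 codons.
Tyr: 2 codons.
Trp: 1 codon.
2 × 2 × 2 × 2 × 2 × 2 × 1 = 64.

64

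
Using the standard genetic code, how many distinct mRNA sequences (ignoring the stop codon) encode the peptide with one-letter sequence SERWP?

288

Ser: 6 codons.
Glu: 2 codons.
Arg: 6 codons.
Trp: 1 codon.
Pro: 4 codons.
6 × 2 × 6 × 1 × 4 = 288.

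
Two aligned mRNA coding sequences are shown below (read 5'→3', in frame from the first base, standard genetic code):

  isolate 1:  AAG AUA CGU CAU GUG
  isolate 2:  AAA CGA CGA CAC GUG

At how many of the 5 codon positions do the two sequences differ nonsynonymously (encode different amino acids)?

1

Codon 1: AAG Lys / AAA Lys — synonymous.
Codon 2: AUA Ile / CGA Arg — nonsynonymous.
Codon 3: CGU Arg / CGA Arg — synonymous.
Codon 4: CAU His / CAC His — synonymous.
Codon 5: GUG Val / GUG Val — identical.
Nonsynonymous differences: 1.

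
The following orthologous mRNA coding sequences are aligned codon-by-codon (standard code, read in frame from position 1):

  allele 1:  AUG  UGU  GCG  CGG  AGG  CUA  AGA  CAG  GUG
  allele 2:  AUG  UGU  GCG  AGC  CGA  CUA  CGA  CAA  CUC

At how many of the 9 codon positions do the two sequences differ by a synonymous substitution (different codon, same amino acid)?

Codon 1: AUG Met / AUG Met — identical.
Codon 2: UGU Cys / UGU Cys — identical.
Codon 3: GCG Ala / GCG Ala — identical.
Codon 4: CGG Arg / AGC Ser — nonsynonymous.
Codon 5: AGG Arg / CGA Arg — synonymous.
Codon 6: CUA Leu / CUA Leu — identical.
Codon 7: AGA Arg / CGA Arg — synonymous.
Codon 8: CAG Gln / CAA Gln — synonymous.
Codon 9: GUG Val / CUC Leu — nonsynonymous.
Synonymous differences: 3.

3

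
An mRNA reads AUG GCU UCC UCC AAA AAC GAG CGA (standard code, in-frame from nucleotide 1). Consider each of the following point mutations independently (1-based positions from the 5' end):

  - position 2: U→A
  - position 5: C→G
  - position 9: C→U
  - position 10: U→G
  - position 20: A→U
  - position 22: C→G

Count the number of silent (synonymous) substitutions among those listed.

1

Codon 1: AUG (Met) → AAG (Lys) — missense.
Codon 2: GCU (Ala) → GGU (Gly) — missense.
Codon 3: UCC (Ser) → UCU (Ser) — synonymous.
Codon 4: UCC (Ser) → GCC (Ala) — missense.
Codon 7: GAG (Glu) → GUG (Val) — missense.
Codon 8: CGA (Arg) → GGA (Gly) — missense.
Synonymous: 1 of 6.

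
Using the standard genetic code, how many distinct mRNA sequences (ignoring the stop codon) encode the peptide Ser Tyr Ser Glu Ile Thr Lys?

3456

Ser: 6 codons.
Tyr: 2 codons.
Ser: 6 codons.
Glu: 2 codons.
Ile: 3 codons.
Thr: 4 codons.
Lys: 2 codons.
6 × 2 × 6 × 2 × 3 × 4 × 2 = 3456.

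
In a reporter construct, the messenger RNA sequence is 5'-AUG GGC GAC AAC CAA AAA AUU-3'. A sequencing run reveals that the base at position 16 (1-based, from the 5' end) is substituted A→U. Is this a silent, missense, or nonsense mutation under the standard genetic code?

nonsense

Position 16 falls in codon 6: AAA → Lys.
After the substitution the codon is UAA → Stop.
The new codon is a stop codon, so this is a nonsense mutation.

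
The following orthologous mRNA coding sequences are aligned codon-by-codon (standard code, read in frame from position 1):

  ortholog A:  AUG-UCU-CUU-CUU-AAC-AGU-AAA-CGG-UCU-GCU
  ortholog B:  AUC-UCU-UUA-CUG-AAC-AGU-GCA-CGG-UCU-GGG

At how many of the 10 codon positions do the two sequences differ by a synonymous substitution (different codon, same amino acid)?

2

Codon 1: AUG Met / AUC Ile — nonsynonymous.
Codon 2: UCU Ser / UCU Ser — identical.
Codon 3: CUU Leu / UUA Leu — synonymous.
Codon 4: CUU Leu / CUG Leu — synonymous.
Codon 5: AAC Asn / AAC Asn — identical.
Codon 6: AGU Ser / AGU Ser — identical.
Codon 7: AAA Lys / GCA Ala — nonsynonymous.
Codon 8: CGG Arg / CGG Arg — identical.
Codon 9: UCU Ser / UCU Ser — identical.
Codon 10: GCU Ala / GGG Gly — nonsynonymous.
Synonymous differences: 2.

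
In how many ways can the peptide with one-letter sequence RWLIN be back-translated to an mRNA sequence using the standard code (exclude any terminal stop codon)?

Arg: 6 codons.
Trp: 1 codon.
Leu: 6 codons.
Ile: 3 codons.
Asn: 2 codons.
6 × 1 × 6 × 3 × 2 = 216.

216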